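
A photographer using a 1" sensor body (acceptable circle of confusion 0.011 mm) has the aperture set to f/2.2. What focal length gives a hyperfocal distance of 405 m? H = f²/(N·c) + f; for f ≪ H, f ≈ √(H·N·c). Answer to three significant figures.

From H = f²/(N·c) + f, with f ≪ H: f ≈ √(H·N·c) = √(405000 × 2.2 × 0.011) = √9801.0 ≈ 99.00 mm.
The +f correction barely moves this — solving exactly, f² + N·c·f − N·c·H = 0 ⇒ f = (−N·c + √((N·c)² + 4·N·c·H))/2 = (−0.0242 + √39204)/2 ≈ 98.988 mm, so f ≈ 99.0 mm.

99.0 mm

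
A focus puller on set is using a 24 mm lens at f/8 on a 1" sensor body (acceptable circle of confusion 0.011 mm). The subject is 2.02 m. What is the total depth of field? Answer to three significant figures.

1.36 m

Hyperfocal distance H = f²/(N·c) + f = 24²/(8 × 0.011) + 24 = 576/0.088 + 24 ≈ 6569.5 mm ≈ 6.569 m.
Near limit Dn = s·(H − f)/(H + s − 2f) = 2020 × (6569.5 − 24) / (6569.5 + 2020 − 2 × 24) = 2020 × 6545.5 / 8541.5 ≈ 1548.0 mm.
Far limit Df = s·(H − f)/(H − s) = 2020 × (6569.5 − 24) / (6569.5 − 2020) = 2020 × 6545.5 / 4549.5 ≈ 2906.2 mm.
Depth of field = Df − Dn = 2906.2 − 1548.0 ≈ 1358.2 mm ≈ 1.36 m.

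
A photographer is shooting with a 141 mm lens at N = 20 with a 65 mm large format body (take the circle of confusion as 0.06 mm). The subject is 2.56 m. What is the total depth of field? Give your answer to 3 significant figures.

Hyperfocal distance H = f²/(N·c) + f = 141²/(20 × 0.06) + 141 = 19881/1.2 + 141 ≈ 16708.5 mm ≈ 16.71 m.
Near limit Dn = s·(H − f)/(H + s − 2f) = 2560 × (16708.5 − 141) / (16708.5 + 2560 − 2 × 141) = 2560 × 16567.5 / 18986.5 ≈ 2233.84 mm.
Far limit Df = s·(H − f)/(H − s) = 2560 × (16708.5 − 141) / (16708.5 − 2560) = 2560 × 16567.5 / 14148.5 ≈ 2997.69 mm.
Depth of field = Df − Dn = 2997.69 − 2233.84 ≈ 763.85 mm ≈ 0.764 m.

0.764 m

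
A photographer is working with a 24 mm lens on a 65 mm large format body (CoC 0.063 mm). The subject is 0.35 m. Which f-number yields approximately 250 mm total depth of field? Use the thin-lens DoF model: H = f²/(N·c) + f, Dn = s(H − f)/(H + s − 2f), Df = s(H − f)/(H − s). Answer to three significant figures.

f/8.99

Write h = H − f = f²/(N·c). The thin-lens limits are Dn = s·h/(h + (s−f)) and Df = s·h/(h − (s−f)), so DoF = Df − Dn = 2·s·(s−f)·h / (h² − (s−f)²).
That is a quadratic in h: DoF·h² − 2·s·(s−f)·h − DoF·(s−f)² = 0 ⇒ h = (s−f)·(s + √(s² + DoF²)) / DoF = 326 × (350 + √(350² + 250²)) / 250 = 326 × (350 + 430.116) / 250 ≈ 1017.3 mm.
Then N = f²/(c·h) = 24² / (0.063 × 1017.3) = 576 / 64.088 ≈ 8.99.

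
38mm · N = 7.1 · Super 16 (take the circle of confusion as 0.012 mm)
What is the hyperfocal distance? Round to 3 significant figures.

17.0 m

Hyperfocal distance H = f²/(N·c) + f = 38²/(7.1 × 0.012) + 38 = 1444/0.0852 + 38 ≈ 16986.4 mm ≈ 17.0 m.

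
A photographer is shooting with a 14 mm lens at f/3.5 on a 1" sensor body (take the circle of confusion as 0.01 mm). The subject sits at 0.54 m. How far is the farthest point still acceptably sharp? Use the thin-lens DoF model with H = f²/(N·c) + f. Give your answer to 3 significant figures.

0.596 m

Hyperfocal distance H = f²/(N·c) + f = 14²/(3.5 × 0.01) + 14 = 196/0.035 + 14 ≈ 5614.0 mm ≈ 5.614 m.
Far limit Df = s·(H − f)/(H − s) = 540 × (5614.0 − 14) / (5614.0 − 540) = 540 × 5600.0 / 5074.0 ≈ 595.98 mm ≈ 0.596 m.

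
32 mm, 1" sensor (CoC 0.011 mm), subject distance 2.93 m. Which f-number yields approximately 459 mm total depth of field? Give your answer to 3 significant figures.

f/2.50

Write h = H − f = f²/(N·c). The thin-lens limits are Dn = s·h/(h + (s−f)) and Df = s·h/(h − (s−f)), so DoF = Df − Dn = 2·s·(s−f)·h / (h² − (s−f)²).
That is a quadratic in h: DoF·h² − 2·s·(s−f)·h − DoF·(s−f)² = 0 ⇒ h = (s−f)·(s + √(s² + DoF²)) / DoF = 2898 × (2930 + √(2930² + 459²)) / 459 = 2898 × (2930 + 2965.73) / 459 ≈ 37224 mm.
Then N = f²/(c·h) = 32² / (0.011 × 37224) = 1024 / 409.46 ≈ 2.50.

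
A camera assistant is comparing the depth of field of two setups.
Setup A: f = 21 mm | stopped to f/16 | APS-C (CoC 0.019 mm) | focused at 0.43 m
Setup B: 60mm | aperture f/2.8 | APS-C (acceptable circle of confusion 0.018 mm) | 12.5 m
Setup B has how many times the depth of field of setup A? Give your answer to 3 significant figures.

17.0

Setup A: H = 21²/(16×0.019) + 21 ≈ 1471.7 mm; DoF = Df − Dn = 598.84 − 335.43 ≈ 263.41 mm.
Setup B: H = 60²/(2.8×0.018) + 60 ≈ 71488.6 mm; DoF = Df − Dn = 15136.1 − 10645.9 ≈ 4490.2 mm.
Ratio = 4490.2 / 263.41 ≈ 17.0.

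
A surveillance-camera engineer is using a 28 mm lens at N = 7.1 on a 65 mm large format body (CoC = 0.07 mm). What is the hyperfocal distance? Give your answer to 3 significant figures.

Hyperfocal distance H = f²/(N·c) + f = 28²/(7.1 × 0.07) + 28 = 784/0.497 + 28 ≈ 1605.5 mm ≈ 1.61 m.

1.61 m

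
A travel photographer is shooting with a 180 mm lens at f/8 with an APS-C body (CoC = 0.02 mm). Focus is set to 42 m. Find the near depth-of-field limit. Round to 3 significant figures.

Hyperfocal distance H = f²/(N·c) + f = 180²/(8 × 0.02) + 180 = 32400/0.16 + 180 ≈ 202680.0 mm ≈ 202.7 m.
Near limit Dn = s·(H − f)/(H + s − 2f) = 42000 × (202680.0 − 180) / (202680.0 + 42000 − 2 × 180) = 42000 × 202500.0 / 244320.0 ≈ 34811 mm ≈ 34.8 m.

34.8 m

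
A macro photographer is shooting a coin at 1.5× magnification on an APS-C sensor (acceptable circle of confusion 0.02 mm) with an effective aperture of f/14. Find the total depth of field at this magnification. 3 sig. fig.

0.249 mm

At magnification m, DoF ≈ 2·N_eff·c/m² = 2 × 14 × 0.02 / 1.5² = 0.56 / 2.25 ≈ 0.249 mm.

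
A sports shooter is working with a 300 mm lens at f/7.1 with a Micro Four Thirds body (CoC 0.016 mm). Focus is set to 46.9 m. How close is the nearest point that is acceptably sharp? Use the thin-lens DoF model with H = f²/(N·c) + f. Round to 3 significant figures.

Hyperfocal distance H = f²/(N·c) + f = 300²/(7.1 × 0.016) + 300 = 90000/0.1136 + 300 ≈ 792553.5 mm ≈ 792.6 m.
Near limit Dn = s·(H − f)/(H + s − 2f) = 46900 × (792553.5 − 300) / (792553.5 + 46900 − 2 × 300) = 46900 × 792253.5 / 838853.5 ≈ 44295 mm ≈ 44.3 m.

44.3 m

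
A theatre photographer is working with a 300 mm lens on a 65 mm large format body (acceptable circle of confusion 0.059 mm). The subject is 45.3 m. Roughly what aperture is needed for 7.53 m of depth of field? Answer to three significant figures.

f/2.80

Write h = H − f = f²/(N·c). The thin-lens limits are Dn = s·h/(h + (s−f)) and Df = s·h/(h − (s−f)), so DoF = Df − Dn = 2·s·(s−f)·h / (h² − (s−f)²).
That is a quadratic in h: DoF·h² − 2·s·(s−f)·h − DoF·(s−f)² = 0 ⇒ h = (s−f)·(s + √(s² + DoF²)) / DoF = 45000 × (45300 + √(45300² + 7530²)) / 7530 = 45000 × (45300 + 45921.6) / 7530 ≈ 545149 mm.
Then N = f²/(c·h) = 300² / (0.059 × 545149) = 90000 / 32164 ≈ 2.80.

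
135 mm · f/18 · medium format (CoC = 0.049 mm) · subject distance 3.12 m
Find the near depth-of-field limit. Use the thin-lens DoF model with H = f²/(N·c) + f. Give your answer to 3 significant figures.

2.73 m

Hyperfocal distance H = f²/(N·c) + f = 135²/(18 × 0.049) + 135 = 18225/0.882 + 135 ≈ 20798.3 mm ≈ 20.80 m.
Near limit Dn = s·(H − f)/(H + s − 2f) = 3120 × (20798.3 − 135) / (20798.3 + 3120 − 2 × 135) = 3120 × 20663.3 / 23648.3 ≈ 2726.2 mm ≈ 2.73 m.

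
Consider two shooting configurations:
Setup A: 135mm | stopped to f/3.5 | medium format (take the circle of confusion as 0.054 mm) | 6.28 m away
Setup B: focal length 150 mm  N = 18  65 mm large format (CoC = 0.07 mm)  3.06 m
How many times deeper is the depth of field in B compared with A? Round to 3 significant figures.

1.27

Setup A: H = 135²/(3.5×0.054) + 135 ≈ 96563.6 mm; DoF = Df − Dn = 6707.44 − 5903.78 ≈ 803.66 mm.
Setup B: H = 150²/(18×0.07) + 150 ≈ 18007.1 mm; DoF = Df − Dn = 3655.7 − 2631.2 ≈ 1024.5 mm.
Ratio = 1024.5 / 803.66 ≈ 1.27.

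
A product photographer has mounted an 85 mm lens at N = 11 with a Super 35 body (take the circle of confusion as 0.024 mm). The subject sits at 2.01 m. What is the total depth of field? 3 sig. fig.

284 mm

Hyperfocal distance H = f²/(N·c) + f = 85²/(11 × 0.024) + 85 = 7225/0.264 + 85 ≈ 27452.4 mm ≈ 27.45 m.
Near limit Dn = s·(H − f)/(H + s − 2f) = 2010 × (27452.4 − 85) / (27452.4 + 2010 − 2 × 85) = 2010 × 27367.4 / 29292.4 ≈ 1877.91 mm.
Far limit Df = s·(H − f)/(H − s) = 2010 × (27452.4 − 85) / (27452.4 − 2010) = 2010 × 27367.4 / 25442.4 ≈ 2162.08 mm.
Depth of field = Df − Dn = 2162.08 − 1877.91 ≈ 284.17 mm.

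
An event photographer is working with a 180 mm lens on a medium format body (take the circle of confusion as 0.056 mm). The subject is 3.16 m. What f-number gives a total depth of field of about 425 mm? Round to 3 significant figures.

f/13

Write h = H − f = f²/(N·c). The thin-lens limits are Dn = s·h/(h + (s−f)) and Df = s·h/(h − (s−f)), so DoF = Df − Dn = 2·s·(s−f)·h / (h² − (s−f)²).
That is a quadratic in h: DoF·h² − 2·s·(s−f)·h − DoF·(s−f)² = 0 ⇒ h = (s−f)·(s + √(s² + DoF²)) / DoF = 2980 × (3160 + √(3160² + 425²)) / 425 = 2980 × (3160 + 3188.45) / 425 ≈ 44514 mm.
Then N = f²/(c·h) = 180² / (0.056 × 44514) = 32400 / 2492.8 ≈ 13.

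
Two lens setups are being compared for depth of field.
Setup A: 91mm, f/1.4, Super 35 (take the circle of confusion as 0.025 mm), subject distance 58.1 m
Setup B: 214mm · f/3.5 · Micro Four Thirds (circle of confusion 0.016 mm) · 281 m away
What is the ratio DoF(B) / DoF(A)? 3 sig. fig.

7.22

Setup A: H = 91²/(1.4×0.025) + 91 ≈ 236691.0 mm; DoF = Df − Dn = 76972 − 46660 ≈ 30312 mm.
Setup B: H = 214²/(3.5×0.016) + 214 ≈ 817999.7 mm; DoF = Df − Dn = 427929 − 209179 ≈ 218750 mm.
Ratio = 218750 / 30312 ≈ 7.22.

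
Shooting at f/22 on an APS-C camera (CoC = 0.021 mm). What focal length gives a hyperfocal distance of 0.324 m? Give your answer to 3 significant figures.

12.0 mm

From H = f²/(N·c) + f, with f ≪ H: f ≈ √(H·N·c) = √(324 × 22 × 0.021) = √149.69 ≈ 12.23 mm.
Exact: f² + N·c·f − N·c·H = 0 ⇒ f = (−N·c + √((N·c)² + 4·N·c·H))/2 = (−0.462 + √598.97)/2 ≈ 12.006 mm ≈ 12.0 mm.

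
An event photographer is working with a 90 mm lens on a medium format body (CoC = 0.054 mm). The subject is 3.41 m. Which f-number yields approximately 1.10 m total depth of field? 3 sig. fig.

f/7.11

Write h = H − f = f²/(N·c). The thin-lens limits are Dn = s·h/(h + (s−f)) and Df = s·h/(h − (s−f)), so DoF = Df − Dn = 2·s·(s−f)·h / (h² − (s−f)²).
That is a quadratic in h: DoF·h² − 2·s·(s−f)·h − DoF·(s−f)² = 0 ⇒ h = (s−f)·(s + √(s² + DoF²)) / DoF = 3320 × (3410 + √(3410² + 1100²)) / 1100 = 3320 × (3410 + 3583.03) / 1100 ≈ 21106 mm.
Then N = f²/(c·h) = 90² / (0.054 × 21106) = 8100 / 1139.7 ≈ 7.11.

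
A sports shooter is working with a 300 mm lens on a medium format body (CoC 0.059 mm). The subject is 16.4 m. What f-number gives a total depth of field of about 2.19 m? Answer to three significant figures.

f/6.30

Write h = H − f = f²/(N·c). The thin-lens limits are Dn = s·h/(h + (s−f)) and Df = s·h/(h − (s−f)), so DoF = Df − Dn = 2·s·(s−f)·h / (h² − (s−f)²).
That is a quadratic in h: DoF·h² − 2·s·(s−f)·h − DoF·(s−f)² = 0 ⇒ h = (s−f)·(s + √(s² + DoF²)) / DoF = 16100 × (16400 + √(16400² + 2190²)) / 2190 = 16100 × (16400 + 16545.6) / 2190 ≈ 242203 mm.
Then N = f²/(c·h) = 300² / (0.059 × 242203) = 90000 / 14290 ≈ 6.30.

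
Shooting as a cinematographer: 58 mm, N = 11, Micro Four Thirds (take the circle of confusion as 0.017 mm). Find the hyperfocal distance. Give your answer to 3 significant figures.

Hyperfocal distance H = f²/(N·c) + f = 58²/(11 × 0.017) + 58 = 3364/0.187 + 58 ≈ 18047.3 mm ≈ 18.0 m.

18.0 m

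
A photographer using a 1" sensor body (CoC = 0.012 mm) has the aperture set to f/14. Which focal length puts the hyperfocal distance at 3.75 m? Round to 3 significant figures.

From H = f²/(N·c) + f, with f ≪ H: f ≈ √(H·N·c) = √(3750 × 14 × 0.012) = √630.00 ≈ 25.10 mm.
Exact: f² + N·c·f − N·c·H = 0 ⇒ f = (−N·c + √((N·c)² + 4·N·c·H))/2 = (−0.168 + √2520.0)/2 ≈ 25.016 mm ≈ 25.0 mm.

25.0 mm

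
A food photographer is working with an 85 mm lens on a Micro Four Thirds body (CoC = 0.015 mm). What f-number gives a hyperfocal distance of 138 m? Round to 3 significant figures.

f/3.49

Rearrange H = f²/(N·c) + f for N: N = f² / ((H − f)·c).
N = 85² / ((138000 − 85) × 0.015) = 7225 / 2069 ≈ 3.49.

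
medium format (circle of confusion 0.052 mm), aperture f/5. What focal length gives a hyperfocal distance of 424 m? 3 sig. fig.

From H = f²/(N·c) + f, with f ≪ H: f ≈ √(H·N·c) = √(424000 × 5 × 0.052) = √110240 ≈ 332.0 mm.
The +f correction barely moves this — solving exactly, f² + N·c·f − N·c·H = 0 ⇒ f = (−N·c + √((N·c)² + 4·N·c·H))/2 = (−0.26 + √440960)/2 ≈ 331.89 mm, so f ≈ 332 mm.

332 mm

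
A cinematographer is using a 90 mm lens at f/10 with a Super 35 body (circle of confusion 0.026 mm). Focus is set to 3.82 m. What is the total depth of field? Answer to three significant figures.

0.928 m

Hyperfocal distance H = f²/(N·c) + f = 90²/(10 × 0.026) + 90 = 8100/0.26 + 90 ≈ 31243.8 mm ≈ 31.24 m.
Near limit Dn = s·(H − f)/(H + s − 2f) = 3820 × (31243.8 − 90) / (31243.8 + 3820 − 2 × 90) = 3820 × 31153.8 / 34883.8 ≈ 3411.54 mm.
Far limit Df = s·(H − f)/(H − s) = 3820 × (31243.8 − 90) / (31243.8 − 3820) = 3820 × 31153.8 / 27423.8 ≈ 4339.57 mm.
Depth of field = Df − Dn = 4339.57 − 3411.54 ≈ 928.03 mm ≈ 0.928 m.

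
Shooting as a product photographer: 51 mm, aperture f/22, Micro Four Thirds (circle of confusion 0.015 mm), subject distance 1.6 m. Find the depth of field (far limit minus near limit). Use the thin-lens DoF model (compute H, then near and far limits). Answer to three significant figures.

0.654 m

Hyperfocal distance H = f²/(N·c) + f = 51²/(22 × 0.015) + 51 = 2601/0.33 + 51 ≈ 7932.8 mm ≈ 7.933 m.
Near limit Dn = s·(H − f)/(H + s − 2f) = 1600 × (7932.8 − 51) / (7932.8 + 1600 − 2 × 51) = 1600 × 7881.8 / 9430.8 ≈ 1337.20 mm.
Far limit Df = s·(H − f)/(H − s) = 1600 × (7932.8 − 51) / (7932.8 − 1600) = 1600 × 7881.8 / 6332.8 ≈ 1991.36 mm.
Depth of field = Df − Dn = 1991.36 − 1337.20 ≈ 654.16 mm ≈ 0.654 m.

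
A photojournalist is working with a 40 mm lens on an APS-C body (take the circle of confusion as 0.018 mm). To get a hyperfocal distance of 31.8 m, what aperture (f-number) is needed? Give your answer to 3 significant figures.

Rearrange H = f²/(N·c) + f for N: N = f² / ((H − f)·c).
N = 40² / ((31800 − 40) × 0.018) = 1600 / 571.7 ≈ 2.80.

f/2.80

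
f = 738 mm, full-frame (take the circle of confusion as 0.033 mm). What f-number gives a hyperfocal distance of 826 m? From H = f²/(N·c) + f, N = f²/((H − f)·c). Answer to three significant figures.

Rearrange H = f²/(N·c) + f for N: N = f² / ((H − f)·c).
N = 738² / ((826000 − 738) × 0.033) = 544644 / 27234 ≈ 20.

f/20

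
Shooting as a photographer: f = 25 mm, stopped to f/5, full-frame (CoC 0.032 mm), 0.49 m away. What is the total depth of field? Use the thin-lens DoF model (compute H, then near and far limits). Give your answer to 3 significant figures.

118 mm

Hyperfocal distance H = f²/(N·c) + f = 25²/(5 × 0.032) + 25 = 625/0.16 + 25 ≈ 3931.2 mm ≈ 3.931 m.
Near limit Dn = s·(H − f)/(H + s − 2f) = 490 × (3931.2 − 25) / (3931.2 + 490 − 2 × 25) = 490 × 3906.2 / 4371.2 ≈ 437.88 mm.
Far limit Df = s·(H − f)/(H − s) = 490 × (3931.2 − 25) / (3931.2 − 490) = 490 × 3906.2 / 3441.2 ≈ 556.21 mm.
Depth of field = Df − Dn = 556.21 − 437.88 ≈ 118.33 mm.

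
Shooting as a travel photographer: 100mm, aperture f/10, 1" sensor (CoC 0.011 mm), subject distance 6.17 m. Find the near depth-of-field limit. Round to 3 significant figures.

Hyperfocal distance H = f²/(N·c) + f = 100²/(10 × 0.011) + 100 = 10000/0.11 + 100 ≈ 91009.1 mm ≈ 91.01 m.
Near limit Dn = s·(H − f)/(H + s − 2f) = 6170 × (91009.1 − 100) / (91009.1 + 6170 − 2 × 100) = 6170 × 90909.1 / 96979.1 ≈ 5783.8 mm ≈ 5.78 m.

5.78 m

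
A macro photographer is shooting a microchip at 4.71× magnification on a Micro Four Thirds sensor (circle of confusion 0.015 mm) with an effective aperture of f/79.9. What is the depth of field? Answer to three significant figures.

0.108 mm

At magnification m, DoF ≈ 2·N_eff·c/m² = 2 × 79.9 × 0.015 / 4.71² = 2.397 / 22.18 ≈ 0.108 mm.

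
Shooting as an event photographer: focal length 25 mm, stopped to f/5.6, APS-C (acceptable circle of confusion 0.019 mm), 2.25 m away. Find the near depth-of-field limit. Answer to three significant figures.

1.63 m

Hyperfocal distance H = f²/(N·c) + f = 25²/(5.6 × 0.019) + 25 = 625/0.1064 + 25 ≈ 5899.1 mm ≈ 5.899 m.
Near limit Dn = s·(H − f)/(H + s − 2f) = 2250 × (5899.1 − 25) / (5899.1 + 2250 − 2 × 25) = 2250 × 5874.1 / 8099.1 ≈ 1631.9 mm ≈ 1.63 m.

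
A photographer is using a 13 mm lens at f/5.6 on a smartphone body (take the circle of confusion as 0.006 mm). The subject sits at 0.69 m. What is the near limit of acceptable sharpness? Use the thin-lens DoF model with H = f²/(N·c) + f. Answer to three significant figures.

0.608 m

Hyperfocal distance H = f²/(N·c) + f = 13²/(5.6 × 0.006) + 13 = 169/0.0336 + 13 ≈ 5042.8 mm ≈ 5.043 m.
Near limit Dn = s·(H − f)/(H + s − 2f) = 690 × (5042.8 − 13) / (5042.8 + 690 − 2 × 13) = 690 × 5029.8 / 5706.8 ≈ 608.14 mm ≈ 0.608 m.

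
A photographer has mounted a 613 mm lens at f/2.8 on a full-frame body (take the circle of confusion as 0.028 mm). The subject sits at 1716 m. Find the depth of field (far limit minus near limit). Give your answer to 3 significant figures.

1410 m

Hyperfocal distance H = f²/(N·c) + f = 613²/(2.8 × 0.028) + 613 = 375769/0.0784 + 613 ≈ 4793584.9 mm ≈ 4794 m.
Near limit Dn = s·(H − f)/(H + s − 2f) = 1716000 × (4793584.9 − 613) / (4793584.9 + 1716000 − 2 × 613) = 1716000 × 4792971.9 / 6508358.9 ≈ 1263719 mm.
Far limit Df = s·(H − f)/(H − s) = 1716000 × (4793584.9 − 613) / (4793584.9 − 1716000) = 1716000 × 4792971.9 / 3077584.9 ≈ 2672466 mm.
Depth of field = Df − Dn = 2672466 − 1263719 ≈ 1408747 mm ≈ 1410 m.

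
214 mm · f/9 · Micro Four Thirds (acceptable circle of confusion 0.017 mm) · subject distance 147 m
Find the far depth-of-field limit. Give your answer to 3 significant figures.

Hyperfocal distance H = f²/(N·c) + f = 214²/(9 × 0.017) + 214 = 45796/0.153 + 214 ≈ 299534.3 mm ≈ 299.5 m.
Far limit Df = s·(H − f)/(H − s) = 147000 × (299534.3 − 214) / (299534.3 − 147000) = 147000 × 299320.3 / 152534.3 ≈ 288460 mm ≈ 288 m.

288 m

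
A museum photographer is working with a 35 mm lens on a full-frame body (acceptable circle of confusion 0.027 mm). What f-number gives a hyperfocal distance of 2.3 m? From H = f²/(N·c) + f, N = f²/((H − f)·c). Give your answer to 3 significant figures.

f/20

Rearrange H = f²/(N·c) + f for N: N = f² / ((H − f)·c).
N = 35² / ((2300 − 35) × 0.027) = 1225 / 61.16 ≈ 20.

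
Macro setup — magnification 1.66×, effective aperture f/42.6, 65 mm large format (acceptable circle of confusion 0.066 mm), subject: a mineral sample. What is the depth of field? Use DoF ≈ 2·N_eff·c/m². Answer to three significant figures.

At magnification m, DoF ≈ 2·N_eff·c/m² = 2 × 42.6 × 0.066 / 1.66² = 5.623 / 2.756 ≈ 2.04 mm.

2.04 mm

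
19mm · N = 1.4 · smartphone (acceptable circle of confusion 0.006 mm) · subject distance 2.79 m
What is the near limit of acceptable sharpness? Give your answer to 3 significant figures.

2.62 m

Hyperfocal distance H = f²/(N·c) + f = 19²/(1.4 × 0.006) + 19 = 361/0.0084 + 19 ≈ 42995.2 mm ≈ 43.00 m.
Near limit Dn = s·(H − f)/(H + s − 2f) = 2790 × (42995.2 − 19) / (42995.2 + 2790 − 2 × 19) = 2790 × 42976.2 / 45747.2 ≈ 2621.0 mm ≈ 2.62 m.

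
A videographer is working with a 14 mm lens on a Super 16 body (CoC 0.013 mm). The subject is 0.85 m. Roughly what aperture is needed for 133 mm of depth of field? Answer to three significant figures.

f/1.40

Write h = H − f = f²/(N·c). The thin-lens limits are Dn = s·h/(h + (s−f)) and Df = s·h/(h − (s−f)), so DoF = Df − Dn = 2·s·(s−f)·h / (h² − (s−f)²).
That is a quadratic in h: DoF·h² − 2·s·(s−f)·h − DoF·(s−f)² = 0 ⇒ h = (s−f)·(s + √(s² + DoF²)) / DoF = 836 × (850 + √(850² + 133²)) / 133 = 836 × (850 + 860.342) / 133 ≈ 10751 mm.
Then N = f²/(c·h) = 14² / (0.013 × 10751) = 196 / 139.76 ≈ 1.40.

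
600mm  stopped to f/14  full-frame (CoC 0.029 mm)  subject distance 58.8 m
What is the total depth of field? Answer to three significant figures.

Hyperfocal distance H = f²/(N·c) + f = 600²/(14 × 0.029) + 600 = 360000/0.406 + 600 ≈ 887299.5 mm ≈ 887.3 m.
Near limit Dn = s·(H − f)/(H + s − 2f) = 58800 × (887299.5 − 600) / (887299.5 + 58800 − 2 × 600) = 58800 × 886699.5 / 944899.5 ≈ 55178.3 mm.
Far limit Df = s·(H − f)/(H − s) = 58800 × (887299.5 − 600) / (887299.5 − 58800) = 58800 × 886699.5 / 828499.5 ≈ 62930.6 mm.
Depth of field = Df − Dn = 62930.6 − 55178.3 ≈ 7752.3 mm ≈ 7.75 m.

7.75 m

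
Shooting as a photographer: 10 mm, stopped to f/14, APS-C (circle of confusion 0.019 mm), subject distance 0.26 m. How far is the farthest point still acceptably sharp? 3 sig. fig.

0.776 m

Hyperfocal distance H = f²/(N·c) + f = 10²/(14 × 0.019) + 10 = 100/0.266 + 10 ≈ 385.9 mm ≈ 0.386 m.
Far limit Df = s·(H − f)/(H − s) = 260 × (385.9 − 10) / (385.9 − 260) = 260 × 375.9 / 125.9 ≈ 776.12 mm ≈ 0.776 m.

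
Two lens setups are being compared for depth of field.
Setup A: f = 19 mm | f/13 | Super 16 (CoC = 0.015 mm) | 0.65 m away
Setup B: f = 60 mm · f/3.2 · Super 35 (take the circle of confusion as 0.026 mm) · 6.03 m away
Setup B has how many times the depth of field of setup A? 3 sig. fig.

3.38

Setup A: H = 19²/(13×0.015) + 19 ≈ 1870.3 mm; DoF = Df − Dn = 986.11 − 484.77 ≈ 501.34 mm.
Setup B: H = 60²/(3.2×0.026) + 60 ≈ 43329.2 mm; DoF = Df − Dn = 6995.1 − 5298.9 ≈ 1696.2 mm.
Ratio = 1696.2 / 501.34 ≈ 3.38.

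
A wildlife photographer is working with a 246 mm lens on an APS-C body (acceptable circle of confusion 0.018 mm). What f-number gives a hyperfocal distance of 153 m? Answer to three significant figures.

Rearrange H = f²/(N·c) + f for N: N = f² / ((H − f)·c).
N = 246² / ((153000 − 246) × 0.018) = 60516 / 2750 ≈ 22.

f/22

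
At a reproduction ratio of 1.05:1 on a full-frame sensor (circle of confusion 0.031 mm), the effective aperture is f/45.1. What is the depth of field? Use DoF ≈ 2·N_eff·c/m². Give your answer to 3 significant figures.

2.54 mm

At magnification m, DoF ≈ 2·N_eff·c/m² = 2 × 45.1 × 0.031 / 1.05² = 2.796 / 1.103 ≈ 2.54 mm.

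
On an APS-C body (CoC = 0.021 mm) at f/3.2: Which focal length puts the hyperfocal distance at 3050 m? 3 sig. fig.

453 mm

From H = f²/(N·c) + f, with f ≪ H: f ≈ √(H·N·c) = √(3050000 × 3.2 × 0.021) = √204960 ≈ 452.7 mm.
The +f correction barely moves this — solving exactly, f² + N·c·f − N·c·H = 0 ⇒ f = (−N·c + √((N·c)² + 4·N·c·H))/2 = (−0.0672 + √819840)/2 ≈ 452.69 mm, so f ≈ 453 mm.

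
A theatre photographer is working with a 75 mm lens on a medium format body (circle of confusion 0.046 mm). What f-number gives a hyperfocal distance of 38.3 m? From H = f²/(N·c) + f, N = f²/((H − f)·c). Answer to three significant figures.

Rearrange H = f²/(N·c) + f for N: N = f² / ((H − f)·c).
N = 75² / ((38300 − 75) × 0.046) = 5625 / 1758 ≈ 3.20.

f/3.20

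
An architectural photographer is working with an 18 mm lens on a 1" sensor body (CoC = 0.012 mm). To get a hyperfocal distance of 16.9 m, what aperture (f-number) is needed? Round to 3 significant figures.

f/1.60

Rearrange H = f²/(N·c) + f for N: N = f² / ((H − f)·c).
N = 18² / ((16900 − 18) × 0.012) = 324 / 202.6 ≈ 1.60.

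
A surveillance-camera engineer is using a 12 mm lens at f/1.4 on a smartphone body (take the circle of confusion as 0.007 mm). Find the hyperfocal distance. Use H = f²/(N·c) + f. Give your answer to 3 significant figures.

Hyperfocal distance H = f²/(N·c) + f = 12²/(1.4 × 0.007) + 12 = 144/0.0098 + 12 ≈ 14705.9 mm ≈ 14.7 m.

14.7 m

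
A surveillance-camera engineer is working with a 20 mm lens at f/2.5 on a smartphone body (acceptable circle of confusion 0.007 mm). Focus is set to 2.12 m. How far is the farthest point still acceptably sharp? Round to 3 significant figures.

Hyperfocal distance H = f²/(N·c) + f = 20²/(2.5 × 0.007) + 20 = 400/0.0175 + 20 ≈ 22877.1 mm ≈ 22.88 m.
Far limit Df = s·(H − f)/(H − s) = 2120 × (22877.1 − 20) / (22877.1 − 2120) = 2120 × 22857.1 / 20757.1 ≈ 2334.5 mm ≈ 2.33 m.

2.33 m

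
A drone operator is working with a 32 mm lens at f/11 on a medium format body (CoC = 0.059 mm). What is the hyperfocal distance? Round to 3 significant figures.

1.61 m

Hyperfocal distance H = f²/(N·c) + f = 32²/(11 × 0.059) + 32 = 1024/0.649 + 32 ≈ 1609.8 mm ≈ 1.61 m.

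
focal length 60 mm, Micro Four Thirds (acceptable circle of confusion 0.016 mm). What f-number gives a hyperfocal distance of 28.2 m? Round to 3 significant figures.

f/8

Rearrange H = f²/(N·c) + f for N: N = f² / ((H − f)·c).
N = 60² / ((28200 − 60) × 0.016) = 3600 / 450.2 ≈ 8.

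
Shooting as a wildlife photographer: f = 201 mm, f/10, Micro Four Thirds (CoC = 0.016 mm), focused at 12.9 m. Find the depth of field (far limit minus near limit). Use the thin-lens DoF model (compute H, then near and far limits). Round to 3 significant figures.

Hyperfocal distance H = f²/(N·c) + f = 201²/(10 × 0.016) + 201 = 40401/0.16 + 201 ≈ 252707.2 mm ≈ 252.7 m.
Near limit Dn = s·(H − f)/(H + s − 2f) = 12900 × (252707.2 − 201) / (252707.2 + 12900 − 2 × 201) = 12900 × 252506.2 / 265205.2 ≈ 12282.3 mm.
Far limit Df = s·(H − f)/(H − s) = 12900 × (252707.2 − 201) / (252707.2 − 12900) = 12900 × 252506.2 / 239807.2 ≈ 13583.1 mm.
Depth of field = Df − Dn = 13583.1 − 12282.3 ≈ 1300.8 mm ≈ 1.30 m.

1.30 m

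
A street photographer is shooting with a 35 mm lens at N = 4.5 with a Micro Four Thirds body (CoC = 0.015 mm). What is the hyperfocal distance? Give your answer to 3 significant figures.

Hyperfocal distance H = f²/(N·c) + f = 35²/(4.5 × 0.015) + 35 = 1225/0.0675 + 35 ≈ 18183.1 mm ≈ 18.2 m.

18.2 m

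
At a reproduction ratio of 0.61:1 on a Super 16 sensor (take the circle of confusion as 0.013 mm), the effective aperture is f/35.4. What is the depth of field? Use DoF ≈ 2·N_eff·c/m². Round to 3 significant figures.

At magnification m, DoF ≈ 2·N_eff·c/m² = 2 × 35.4 × 0.013 / 0.61² = 0.9204 / 0.3721 ≈ 2.47 mm.

2.47 mm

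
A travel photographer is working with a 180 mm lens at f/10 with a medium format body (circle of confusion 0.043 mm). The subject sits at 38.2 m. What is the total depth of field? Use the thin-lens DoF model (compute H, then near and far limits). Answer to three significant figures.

Hyperfocal distance H = f²/(N·c) + f = 180²/(10 × 0.043) + 180 = 32400/0.43 + 180 ≈ 75528.8 mm ≈ 75.53 m.
Near limit Dn = s·(H − f)/(H + s − 2f) = 38200 × (75528.8 − 180) / (75528.8 + 38200 − 2 × 180) = 38200 × 75348.8 / 113368.8 ≈ 25389 mm.
Far limit Df = s·(H − f)/(H − s) = 38200 × (75528.8 − 180) / (75528.8 − 38200) = 38200 × 75348.8 / 37328.8 ≈ 77107 mm.
Depth of field = Df − Dn = 77107 − 25389 ≈ 51718 mm ≈ 51.7 m.

51.7 m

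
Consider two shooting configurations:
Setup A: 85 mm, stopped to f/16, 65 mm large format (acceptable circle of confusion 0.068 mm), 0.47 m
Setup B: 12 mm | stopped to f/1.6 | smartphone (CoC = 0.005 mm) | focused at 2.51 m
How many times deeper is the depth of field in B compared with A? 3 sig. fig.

Setup A: H = 85²/(16×0.068) + 85 ≈ 6725.6 mm; DoF = Df − Dn = 498.926 − 444.244 ≈ 54.682 mm.
Setup B: H = 12²/(1.6×0.005) + 12 ≈ 18012.0 mm; DoF = Df − Dn = 2914.46 − 2204.12 ≈ 710.34 mm.
Ratio = 710.34 / 54.682 ≈ 13.0.

13.0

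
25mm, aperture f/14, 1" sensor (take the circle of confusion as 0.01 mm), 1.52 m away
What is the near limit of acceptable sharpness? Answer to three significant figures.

Hyperfocal distance H = f²/(N·c) + f = 25²/(14 × 0.01) + 25 = 625/0.14 + 25 ≈ 4489.3 mm ≈ 4.489 m.
Near limit Dn = s·(H − f)/(H + s − 2f) = 1520 × (4489.3 − 25) / (4489.3 + 1520 − 2 × 25) = 1520 × 4464.3 / 5959.3 ≈ 1138.7 mm ≈ 1.14 m.

1.14 m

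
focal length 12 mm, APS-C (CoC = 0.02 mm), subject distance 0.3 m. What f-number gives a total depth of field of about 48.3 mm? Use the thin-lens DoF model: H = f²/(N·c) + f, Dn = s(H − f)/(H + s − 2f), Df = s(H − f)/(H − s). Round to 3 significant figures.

Write h = H − f = f²/(N·c). The thin-lens limits are Dn = s·h/(h + (s−f)) and Df = s·h/(h − (s−f)), so DoF = Df − Dn = 2·s·(s−f)·h / (h² − (s−f)²).
That is a quadratic in h: DoF·h² − 2·s·(s−f)·h − DoF·(s−f)² = 0 ⇒ h = (s−f)·(s + √(s² + DoF²)) / DoF = 288 × (300 + √(300² + 48.3²)) / 48.3 = 288 × (300 + 303.863) / 48.3 ≈ 3600.7 mm.
Then N = f²/(c·h) = 12² / (0.02 × 3600.7) = 144 / 72.014 ≈ 2.00.

f/2.00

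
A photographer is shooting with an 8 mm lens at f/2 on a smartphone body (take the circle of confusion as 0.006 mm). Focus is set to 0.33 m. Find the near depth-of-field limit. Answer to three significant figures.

311 mm

Hyperfocal distance H = f²/(N·c) + f = 8²/(2 × 0.006) + 8 = 64/0.012 + 8 ≈ 5341.3 mm ≈ 5.341 m.
Near limit Dn = s·(H − f)/(H + s − 2f) = 330 × (5341.3 − 8) / (5341.3 + 330 − 2 × 8) = 330 × 5333.3 / 5655.3 ≈ 311.21 mm.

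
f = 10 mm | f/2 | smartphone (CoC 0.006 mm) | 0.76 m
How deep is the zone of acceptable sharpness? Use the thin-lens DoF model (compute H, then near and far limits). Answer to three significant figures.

Hyperfocal distance H = f²/(N·c) + f = 10²/(2 × 0.006) + 10 = 100/0.012 + 10 ≈ 8343.3 mm ≈ 8.343 m.
Near limit Dn = s·(H − f)/(H + s − 2f) = 760 × (8343.3 − 10) / (8343.3 + 760 − 2 × 10) = 760 × 8333.3 / 9083.3 ≈ 697.25 mm.
Far limit Df = s·(H − f)/(H − s) = 760 × (8343.3 − 10) / (8343.3 − 760) = 760 × 8333.3 / 7583.3 ≈ 835.16 mm.
Depth of field = Df − Dn = 835.16 − 697.25 ≈ 137.91 mm.

138 mm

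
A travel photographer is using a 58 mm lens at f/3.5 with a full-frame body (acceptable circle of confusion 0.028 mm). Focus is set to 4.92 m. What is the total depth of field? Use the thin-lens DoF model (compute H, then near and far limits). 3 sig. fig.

1.42 m

Hyperfocal distance H = f²/(N·c) + f = 58²/(3.5 × 0.028) + 58 = 3364/0.098 + 58 ≈ 34384.5 mm ≈ 34.38 m.
Near limit Dn = s·(H − f)/(H + s − 2f) = 4920 × (34384.5 − 58) / (34384.5 + 4920 − 2 × 58) = 4920 × 34326.5 / 39188.5 ≈ 4309.6 mm.
Far limit Df = s·(H − f)/(H − s) = 4920 × (34384.5 − 58) / (34384.5 − 4920) = 4920 × 34326.5 / 29464.5 ≈ 5731.9 mm.
Depth of field = Df − Dn = 5731.9 − 4309.6 ≈ 1422.3 mm ≈ 1.42 m.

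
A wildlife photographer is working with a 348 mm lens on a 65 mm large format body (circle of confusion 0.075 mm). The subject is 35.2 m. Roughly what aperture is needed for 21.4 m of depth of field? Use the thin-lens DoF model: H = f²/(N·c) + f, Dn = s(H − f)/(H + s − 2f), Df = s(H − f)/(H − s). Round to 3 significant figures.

Write h = H − f = f²/(N·c). The thin-lens limits are Dn = s·h/(h + (s−f)) and Df = s·h/(h − (s−f)), so DoF = Df − Dn = 2·s·(s−f)·h / (h² − (s−f)²).
That is a quadratic in h: DoF·h² − 2·s·(s−f)·h − DoF·(s−f)² = 0 ⇒ h = (s−f)·(s + √(s² + DoF²)) / DoF = 34852 × (35200 + √(35200² + 21400²)) / 21400 = 34852 × (35200 + 41194.7) / 21400 ≈ 124416 mm.
Then N = f²/(c·h) = 348² / (0.075 × 124416) = 121104 / 9331.2 ≈ 13.

f/13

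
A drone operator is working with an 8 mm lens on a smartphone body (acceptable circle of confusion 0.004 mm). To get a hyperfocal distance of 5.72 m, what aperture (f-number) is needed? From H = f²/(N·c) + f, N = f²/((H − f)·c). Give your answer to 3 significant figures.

f/2.80

Rearrange H = f²/(N·c) + f for N: N = f² / ((H − f)·c).
N = 8² / ((5720 − 8) × 0.004) = 64 / 22.85 ≈ 2.80.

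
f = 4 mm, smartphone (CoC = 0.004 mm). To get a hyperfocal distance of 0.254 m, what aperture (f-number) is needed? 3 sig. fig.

Rearrange H = f²/(N·c) + f for N: N = f² / ((H − f)·c).
N = 4² / ((254 − 4) × 0.004) = 16 / 1.000 ≈ 16.

f/16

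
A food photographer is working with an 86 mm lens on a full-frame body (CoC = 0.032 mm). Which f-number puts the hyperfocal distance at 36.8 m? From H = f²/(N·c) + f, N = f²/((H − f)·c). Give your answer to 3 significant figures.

f/6.30

Rearrange H = f²/(N·c) + f for N: N = f² / ((H − f)·c).
N = 86² / ((36800 − 86) × 0.032) = 7396 / 1175 ≈ 6.30.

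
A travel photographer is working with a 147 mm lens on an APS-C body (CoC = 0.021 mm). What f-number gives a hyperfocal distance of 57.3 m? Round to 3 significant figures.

f/18

Rearrange H = f²/(N·c) + f for N: N = f² / ((H − f)·c).
N = 147² / ((57300 − 147) × 0.021) = 21609 / 1200 ≈ 18.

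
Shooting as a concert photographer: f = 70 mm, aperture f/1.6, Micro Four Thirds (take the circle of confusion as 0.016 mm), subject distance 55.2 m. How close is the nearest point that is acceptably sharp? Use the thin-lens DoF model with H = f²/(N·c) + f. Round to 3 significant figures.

Hyperfocal distance H = f²/(N·c) + f = 70²/(1.6 × 0.016) + 70 = 4900/0.0256 + 70 ≈ 191476.2 mm ≈ 191.5 m.
Near limit Dn = s·(H − f)/(H + s − 2f) = 55200 × (191476.2 − 70) / (191476.2 + 55200 − 2 × 70) = 55200 × 191406.2 / 246536.2 ≈ 42856 mm ≈ 42.9 m.

42.9 m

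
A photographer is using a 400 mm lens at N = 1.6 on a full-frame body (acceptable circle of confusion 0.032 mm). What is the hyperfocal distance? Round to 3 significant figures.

3130 m

Hyperfocal distance H = f²/(N·c) + f = 400²/(1.6 × 0.032) + 400 = 160000/0.0512 + 400 ≈ 3125400.0 mm ≈ 3130 m.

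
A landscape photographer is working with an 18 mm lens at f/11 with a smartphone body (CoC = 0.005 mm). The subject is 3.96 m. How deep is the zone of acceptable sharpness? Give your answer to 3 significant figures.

9.60 m

Hyperfocal distance H = f²/(N·c) + f = 18²/(11 × 0.005) + 18 = 324/0.055 + 18 ≈ 5908.9 mm ≈ 5.909 m.
Near limit Dn = s·(H − f)/(H + s − 2f) = 3960 × (5908.9 − 18) / (5908.9 + 3960 − 2 × 18) = 3960 × 5890.9 / 9832.9 ≈ 2372.4 mm.
Far limit Df = s·(H − f)/(H − s) = 3960 × (5908.9 − 18) / (5908.9 − 3960) = 3960 × 5890.9 / 1948.9 ≈ 11969.8 mm.
Depth of field = Df − Dn = 11969.8 − 2372.4 ≈ 9597.4 mm ≈ 9.60 m.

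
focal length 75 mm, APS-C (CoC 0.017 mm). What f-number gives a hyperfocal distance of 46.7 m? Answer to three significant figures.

Rearrange H = f²/(N·c) + f for N: N = f² / ((H − f)·c).
N = 75² / ((46700 − 75) × 0.017) = 5625 / 792.6 ≈ 7.10.

f/7.10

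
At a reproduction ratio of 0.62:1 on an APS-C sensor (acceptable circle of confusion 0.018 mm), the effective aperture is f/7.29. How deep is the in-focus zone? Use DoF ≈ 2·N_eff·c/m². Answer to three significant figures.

0.683 mm

At magnification m, DoF ≈ 2·N_eff·c/m² = 2 × 7.29 × 0.018 / 0.62² = 0.2624 / 0.3844 ≈ 0.683 mm.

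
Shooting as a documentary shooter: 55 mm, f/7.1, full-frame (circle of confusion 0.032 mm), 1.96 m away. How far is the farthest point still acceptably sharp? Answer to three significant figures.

2.29 m

Hyperfocal distance H = f²/(N·c) + f = 55²/(7.1 × 0.032) + 55 = 3025/0.2272 + 55 ≈ 13369.3 mm ≈ 13.37 m.
Far limit Df = s·(H − f)/(H − s) = 1960 × (13369.3 − 55) / (13369.3 − 1960) = 1960 × 13314.3 / 11409.3 ≈ 2287.3 mm ≈ 2.29 m.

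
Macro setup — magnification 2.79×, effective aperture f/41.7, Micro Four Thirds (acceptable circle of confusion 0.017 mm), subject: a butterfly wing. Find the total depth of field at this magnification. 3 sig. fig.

At magnification m, DoF ≈ 2·N_eff·c/m² = 2 × 41.7 × 0.017 / 2.79² = 1.418 / 7.784 ≈ 0.182 mm.

0.182 mm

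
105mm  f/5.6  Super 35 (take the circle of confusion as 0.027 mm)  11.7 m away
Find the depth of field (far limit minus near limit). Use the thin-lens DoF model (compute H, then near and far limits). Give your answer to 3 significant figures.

3.82 m

Hyperfocal distance H = f²/(N·c) + f = 105²/(5.6 × 0.027) + 105 = 11025/0.1512 + 105 ≈ 73021.7 mm ≈ 73.02 m.
Near limit Dn = s·(H − f)/(H + s − 2f) = 11700 × (73021.7 − 105) / (73021.7 + 11700 − 2 × 105) = 11700 × 72916.7 / 84511.7 ≈ 10094.8 mm.
Far limit Df = s·(H − f)/(H − s) = 11700 × (73021.7 − 105) / (73021.7 − 11700) = 11700 × 72916.7 / 61321.7 ≈ 13912.3 mm.
Depth of field = Df − Dn = 13912.3 − 10094.8 ≈ 3817.5 mm ≈ 3.82 m.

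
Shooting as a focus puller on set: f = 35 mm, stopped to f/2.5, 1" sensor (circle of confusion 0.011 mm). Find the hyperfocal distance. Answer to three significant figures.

Hyperfocal distance H = f²/(N·c) + f = 35²/(2.5 × 0.011) + 35 = 1225/0.0275 + 35 ≈ 44580.5 mm ≈ 44.6 m.

44.6 m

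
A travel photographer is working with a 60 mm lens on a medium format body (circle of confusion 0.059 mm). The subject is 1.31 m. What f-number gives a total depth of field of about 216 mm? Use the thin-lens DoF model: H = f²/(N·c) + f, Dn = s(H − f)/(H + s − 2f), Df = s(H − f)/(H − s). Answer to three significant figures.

f/4

Write h = H − f = f²/(N·c). The thin-lens limits are Dn = s·h/(h + (s−f)) and Df = s·h/(h − (s−f)), so DoF = Df − Dn = 2·s·(s−f)·h / (h² − (s−f)²).
That is a quadratic in h: DoF·h² − 2·s·(s−f)·h − DoF·(s−f)² = 0 ⇒ h = (s−f)·(s + √(s² + DoF²)) / DoF = 1250 × (1310 + √(1310² + 216²)) / 216 = 1250 × (1310 + 1327.69) / 216 ≈ 15264 mm.
Then N = f²/(c·h) = 60² / (0.059 × 15264) = 3600 / 900.60 ≈ 4.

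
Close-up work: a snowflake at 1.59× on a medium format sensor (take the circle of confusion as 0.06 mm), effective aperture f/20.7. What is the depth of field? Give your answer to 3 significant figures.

0.983 mm

At magnification m, DoF ≈ 2·N_eff·c/m² = 2 × 20.7 × 0.06 / 1.59² = 2.484 / 2.528 ≈ 0.983 mm.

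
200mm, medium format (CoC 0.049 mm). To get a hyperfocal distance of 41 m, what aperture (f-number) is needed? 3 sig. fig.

f/20

Rearrange H = f²/(N·c) + f for N: N = f² / ((H − f)·c).
N = 200² / ((41000 − 200) × 0.049) = 40000 / 1999 ≈ 20.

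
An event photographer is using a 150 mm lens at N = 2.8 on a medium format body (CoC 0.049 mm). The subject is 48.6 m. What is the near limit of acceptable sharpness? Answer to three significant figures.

Hyperfocal distance H = f²/(N·c) + f = 150²/(2.8 × 0.049) + 150 = 22500/0.1372 + 150 ≈ 164144.2 mm ≈ 164.1 m.
Near limit Dn = s·(H − f)/(H + s − 2f) = 48600 × (164144.2 − 150) / (164144.2 + 48600 − 2 × 150) = 48600 × 163994.2 / 212444.2 ≈ 37516 mm ≈ 37.5 m.

37.5 m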